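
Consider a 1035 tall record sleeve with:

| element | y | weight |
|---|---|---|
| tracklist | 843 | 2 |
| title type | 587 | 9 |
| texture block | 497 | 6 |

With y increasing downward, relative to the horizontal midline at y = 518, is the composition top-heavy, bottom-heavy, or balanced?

Weights sum to 2 + 9 + 6 = 17.
Σw·y = 2·843 + 9·587 + 6·497 = 9951, so ȳ = 9951/17 ≈ 585.35.
Since 585.4 is below (larger y than) 518, the composition reads bottom-heavy.

bottom-heavy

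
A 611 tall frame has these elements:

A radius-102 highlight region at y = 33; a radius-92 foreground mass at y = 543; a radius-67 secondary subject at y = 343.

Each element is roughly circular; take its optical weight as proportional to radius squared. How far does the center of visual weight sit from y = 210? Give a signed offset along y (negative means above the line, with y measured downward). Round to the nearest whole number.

r² weights: highlight region 102² = 10404, foreground mass 92² = 8464, secondary subject 67² = 4489. Total = 23357.
Σw·y = 10404·33 + 8464·543 + 4489·343 = 6479011, so ȳ = 6479011/23357 ≈ 277.39.
Difference: 277.39 − 210 ≈ 67.39.

≈ 67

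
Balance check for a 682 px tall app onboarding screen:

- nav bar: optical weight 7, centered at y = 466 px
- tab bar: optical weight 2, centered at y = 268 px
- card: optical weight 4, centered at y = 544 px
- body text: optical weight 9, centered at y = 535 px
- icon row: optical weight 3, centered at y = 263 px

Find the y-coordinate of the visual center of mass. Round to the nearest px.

Total weight = 7 + 2 + 4 + 9 + 3 = 25.
Σw·y = 7·466 + 2·268 + 4·544 + 9·535 + 3·263 = 11578, so ȳ = 11578/25 ≈ 463.12.

y ≈ 463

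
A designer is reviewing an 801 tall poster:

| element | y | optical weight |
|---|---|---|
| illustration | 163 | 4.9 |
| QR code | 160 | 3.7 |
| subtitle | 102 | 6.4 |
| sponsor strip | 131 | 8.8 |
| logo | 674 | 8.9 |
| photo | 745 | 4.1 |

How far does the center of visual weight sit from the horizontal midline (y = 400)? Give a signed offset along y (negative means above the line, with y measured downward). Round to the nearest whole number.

Weights sum to 4.9 + 3.7 + 6.4 + 8.8 + 8.9 + 4.1 = 36.8.
y-moment: 4.9·163 + 3.7·160 + 6.4·102 + 8.8·131 + 8.9·674 + 4.1·745 = 12249.4; centroid 12249.4/36.8 ≈ 332.86.
Offset from y = 400: 332.86 − 400 ≈ -67.14.

≈ -67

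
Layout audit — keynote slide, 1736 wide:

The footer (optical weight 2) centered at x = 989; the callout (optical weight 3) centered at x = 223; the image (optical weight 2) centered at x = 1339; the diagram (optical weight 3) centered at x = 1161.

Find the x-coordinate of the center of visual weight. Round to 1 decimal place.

Total weight = 2 + 3 + 2 + 3 = 10.
Σw·x = 2·989 + 3·223 + 2·1339 + 3·1161 = 8808, so x̄ = 8808/10 ≈ 880.80.

x ≈ 880.8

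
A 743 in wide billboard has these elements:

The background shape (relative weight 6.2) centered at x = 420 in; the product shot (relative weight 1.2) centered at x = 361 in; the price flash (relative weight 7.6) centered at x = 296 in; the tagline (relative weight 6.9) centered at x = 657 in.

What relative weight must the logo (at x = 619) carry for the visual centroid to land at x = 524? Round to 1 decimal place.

w ≈ 17.4

Fixed elements: Σw = 6.2 + 1.2 + 7.6 + 6.9 = 21.9, Σw·x = 6.2·420 + 1.2·361 + 7.6·296 + 6.9·657 = 9820.1.
Set Σw·x/Σw = 524: (9820.1 + 619w) = 524·(21.9 + w).
So w = (524·21.9 − 9820.1)/(619 − 524) = 1655.5/95 ≈ 17.43.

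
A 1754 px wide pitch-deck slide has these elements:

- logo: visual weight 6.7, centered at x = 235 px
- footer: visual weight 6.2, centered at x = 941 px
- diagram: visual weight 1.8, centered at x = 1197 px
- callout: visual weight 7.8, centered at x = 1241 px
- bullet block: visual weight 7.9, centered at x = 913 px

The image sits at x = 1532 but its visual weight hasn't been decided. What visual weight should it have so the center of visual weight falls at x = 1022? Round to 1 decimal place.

w ≈ 9.0

Fixed elements: Σw = 6.7 + 6.2 + 1.8 + 7.8 + 7.9 = 30.4, Σw·x = 6.7·235 + 6.2·941 + 1.8·1197 + 7.8·1241 + 7.9·913 = 26455.8.
For the centroid to hit 1022: (26455.8 + w·1532) / (30.4 + w) = 1022.
Rearranging, w·(1532 − 1022) = 1022·30.4 − 26455.8 = 4613.0, so w ≈ 4613.0/510 = 9.05.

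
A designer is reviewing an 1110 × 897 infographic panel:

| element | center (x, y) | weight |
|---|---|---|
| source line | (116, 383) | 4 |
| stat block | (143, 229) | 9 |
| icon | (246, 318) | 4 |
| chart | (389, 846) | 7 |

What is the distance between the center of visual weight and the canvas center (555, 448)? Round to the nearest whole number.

Weights sum to 4 + 9 + 4 + 7 = 24.
x: (4·116 + 9·143 + 4·246 + 7·389) / 24 = 5458 / 24 ≈ 227.42
y: (4·383 + 9·229 + 4·318 + 7·846) / 24 = 10787 / 24 ≈ 449.46
Offset from (555, 448): Δx ≈ -327.58, Δy ≈ 1.46; distance = √(Δx² + Δy²) ≈ 327.59.

≈ 328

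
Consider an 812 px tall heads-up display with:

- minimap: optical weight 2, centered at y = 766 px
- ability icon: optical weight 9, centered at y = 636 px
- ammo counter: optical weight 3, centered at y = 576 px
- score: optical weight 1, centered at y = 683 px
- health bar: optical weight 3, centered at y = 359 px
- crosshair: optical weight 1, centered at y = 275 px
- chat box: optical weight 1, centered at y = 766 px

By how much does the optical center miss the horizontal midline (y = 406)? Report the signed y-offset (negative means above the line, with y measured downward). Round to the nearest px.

≈ 183 px

Σw = 2 + 9 + 3 + 1 + 3 + 1 + 1 = 20.
Σw·y = 11785; ȳ = 11785/20 ≈ 589.25.
Difference: 589.25 − 406 ≈ 183.25.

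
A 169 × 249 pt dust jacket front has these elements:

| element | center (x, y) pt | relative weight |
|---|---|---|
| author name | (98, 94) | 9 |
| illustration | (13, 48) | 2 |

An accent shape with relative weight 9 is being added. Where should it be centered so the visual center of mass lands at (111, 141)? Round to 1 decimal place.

(145.8, 208.7)

New total weight: (9 + 2) + 9 = 20.
x: need Σw·x = 20·111 = 2220. Existing = 9·98 + 2·13 = 908. Remainder 1312 / 9 ≈ 145.78.
y: need Σw·y = 20·141 = 2820. Existing = 9·94 + 2·48 = 942. Remainder 1878 / 9 ≈ 208.67.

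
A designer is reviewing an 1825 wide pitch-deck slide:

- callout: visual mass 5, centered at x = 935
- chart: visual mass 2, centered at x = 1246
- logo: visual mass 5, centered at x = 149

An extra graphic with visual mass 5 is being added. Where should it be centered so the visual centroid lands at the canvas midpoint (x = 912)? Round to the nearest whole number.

New total weight: (5 + 2 + 5) + 5 = 17.
x: need Σw·x = 17·912 = 15504. Existing = 5·935 + 2·1246 + 5·149 = 7912. Remainder 7592 / 5 ≈ 1518.40.

x ≈ 1518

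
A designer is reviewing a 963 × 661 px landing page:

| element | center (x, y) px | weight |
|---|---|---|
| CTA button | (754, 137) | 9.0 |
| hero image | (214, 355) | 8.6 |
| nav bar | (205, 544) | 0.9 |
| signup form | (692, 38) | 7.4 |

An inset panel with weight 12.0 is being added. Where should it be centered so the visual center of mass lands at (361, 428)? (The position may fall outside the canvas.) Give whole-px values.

After adding the inset panel, total weight = 9.0 + 8.6 + 0.9 + 7.4 + 12.0 = 37.9.
Along x: (13931.7 + 12.0·x) / 37.9 = 361 (existing moment 9.0·754 + 8.6·214 + 0.9·205 + 7.4·692 = 13931.7) ⇒ x = (13681.9 − 13931.7) / 12.0 ≈ -20.82.
Along y: (5056.8 + 12.0·y) / 37.9 = 428 (existing moment 9.0·137 + 8.6·355 + 0.9·544 + 7.4·38 = 5056.8) ⇒ y = (16221.2 − 5056.8) / 12.0 ≈ 930.37.

(-21, 930)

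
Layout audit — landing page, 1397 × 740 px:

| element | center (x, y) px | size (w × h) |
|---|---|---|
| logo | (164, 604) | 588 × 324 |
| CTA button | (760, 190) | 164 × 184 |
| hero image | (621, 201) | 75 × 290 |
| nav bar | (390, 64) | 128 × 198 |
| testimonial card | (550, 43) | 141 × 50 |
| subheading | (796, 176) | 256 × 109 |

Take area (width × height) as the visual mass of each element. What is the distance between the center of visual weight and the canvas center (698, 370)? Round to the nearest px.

≈ 362 px

Taking area as weight: logo 588·324 = 190512, CTA button 164·184 = 30176, hero image 75·290 = 21750, nav bar 128·198 = 25344, testimonial card 141·50 = 7050, subheading 256·109 = 27904. Sum 302736.
x: moment 103657722 / weight 302736 ≈ 342.40
Σw·y = 132010708; ȳ = 132010708/302736 ≈ 436.06.
Offset from (698, 370): Δx ≈ -355.60, Δy ≈ 66.06; distance = √(Δx² + Δy²) ≈ 361.68.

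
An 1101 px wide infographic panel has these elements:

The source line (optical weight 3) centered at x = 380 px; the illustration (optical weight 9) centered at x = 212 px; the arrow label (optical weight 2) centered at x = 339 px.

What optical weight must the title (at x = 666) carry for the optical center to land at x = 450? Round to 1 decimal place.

Known weights sum to 3 + 9 + 2 = 14; their moment is 3·380 + 9·212 + 2·339 = 3726.
For the centroid to hit 450: (3726 + w·666) / (14 + w) = 450.
Rearranging, w·(666 − 450) = 450·14 − 3726 = 2574, so w ≈ 2574/216 = 11.92.

w ≈ 11.9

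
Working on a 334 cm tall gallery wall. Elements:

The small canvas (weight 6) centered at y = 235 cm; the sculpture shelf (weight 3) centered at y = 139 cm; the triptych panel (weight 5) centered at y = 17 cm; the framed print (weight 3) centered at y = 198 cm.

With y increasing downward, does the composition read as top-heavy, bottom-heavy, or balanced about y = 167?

Σw = 6 + 3 + 5 + 3 = 17.
Σw·y = 6·235 + 3·139 + 5·17 + 3·198 = 2506, so ȳ = 2506/17 ≈ 147.41.
147.4 lies above (smaller y than) the midline 167, so the layout is top-heavy.

top-heavy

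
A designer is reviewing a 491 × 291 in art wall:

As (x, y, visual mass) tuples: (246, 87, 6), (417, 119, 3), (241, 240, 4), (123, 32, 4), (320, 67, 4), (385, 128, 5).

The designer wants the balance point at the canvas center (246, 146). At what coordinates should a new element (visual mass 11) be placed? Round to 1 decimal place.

(155.8, 229.7)

After adding the new element, total weight = 6 + 3 + 4 + 4 + 4 + 5 + 11 = 37.
x: need Σw·x = 37·246 = 9102. Existing = 6·246 + 3·417 + 4·241 + 4·123 + 4·320 + 5·385 = 7388. Remainder 1714 / 11 ≈ 155.82.
y: need Σw·y = 37·146 = 5402. Existing = 6·87 + 3·119 + 4·240 + 4·32 + 4·67 + 5·128 = 2875. Remainder 2527 / 11 ≈ 229.73.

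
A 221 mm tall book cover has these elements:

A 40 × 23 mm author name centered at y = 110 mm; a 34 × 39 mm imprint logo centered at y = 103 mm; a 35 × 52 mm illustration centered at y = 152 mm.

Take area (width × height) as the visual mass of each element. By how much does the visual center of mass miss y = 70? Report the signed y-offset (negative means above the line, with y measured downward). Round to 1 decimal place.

Areas → weights: author name 40·23 = 920, imprint logo 34·39 = 1326, illustration 35·52 = 1820; Σw = 4066.
y-moment: 920·110 + 1326·103 + 1820·152 = 514418; centroid 514418/4066 ≈ 126.52.
Against y = 70, that's 126.52 − 70 = 56.52.

≈ 56.5 mm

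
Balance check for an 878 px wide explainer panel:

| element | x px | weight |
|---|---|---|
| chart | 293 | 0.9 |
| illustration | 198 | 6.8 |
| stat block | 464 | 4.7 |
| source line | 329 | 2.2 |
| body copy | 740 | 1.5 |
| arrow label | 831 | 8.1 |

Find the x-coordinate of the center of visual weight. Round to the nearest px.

x ≈ 511

Σw = 0.9 + 6.8 + 4.7 + 2.2 + 1.5 + 8.1 = 24.2.
x: (0.9·293 + 6.8·198 + 4.7·464 + 2.2·329 + 1.5·740 + 8.1·831) / 24.2 = 12355.8 / 24.2 ≈ 510.57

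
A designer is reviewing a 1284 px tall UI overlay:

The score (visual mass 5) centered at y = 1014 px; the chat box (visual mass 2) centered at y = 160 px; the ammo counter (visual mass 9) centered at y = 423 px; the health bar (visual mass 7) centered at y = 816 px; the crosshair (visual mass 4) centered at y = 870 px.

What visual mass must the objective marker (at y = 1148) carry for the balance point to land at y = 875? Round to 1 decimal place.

Existing Σw = 27 (5 + 2 + 9 + 7 + 4); existing moment 5·1014 + 2·160 + 9·423 + 7·816 + 4·870 = 18389.
Balance at y = 875 requires (18389 + w·1148) / (27 + w) = 875.
So w = (875·27 − 18389)/(1148 − 875) = 5236/273 ≈ 19.18.

w ≈ 19.2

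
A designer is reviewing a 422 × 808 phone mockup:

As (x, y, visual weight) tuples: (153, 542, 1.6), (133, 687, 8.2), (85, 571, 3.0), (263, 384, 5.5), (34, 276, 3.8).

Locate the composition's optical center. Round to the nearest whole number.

Σw = 1.6 + 8.2 + 3.0 + 5.5 + 3.8 = 22.1.
x-moment: 1.6·153 + 8.2·133 + 3.0·85 + 5.5·263 + 3.8·34 = 3166.1; centroid 3166.1/22.1 ≈ 143.26.
y-moment: 1.6·542 + 8.2·687 + 3.0·571 + 5.5·384 + 3.8·276 = 11374.4; centroid 11374.4/22.1 ≈ 514.68.

(143, 515)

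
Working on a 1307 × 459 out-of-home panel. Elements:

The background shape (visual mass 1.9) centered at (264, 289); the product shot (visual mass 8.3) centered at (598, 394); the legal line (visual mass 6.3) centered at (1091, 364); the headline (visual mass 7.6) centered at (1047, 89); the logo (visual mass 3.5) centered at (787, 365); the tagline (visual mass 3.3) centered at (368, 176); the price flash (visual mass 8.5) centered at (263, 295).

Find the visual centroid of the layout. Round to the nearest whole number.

(673, 283)

Total weight = 1.9 + 8.3 + 6.3 + 7.6 + 3.5 + 3.3 + 8.5 = 39.4.
Σw·x = 26499.9; x̄ = 26499.9/39.4 ≈ 672.59.
y: moment 11154.7 / weight 39.4 ≈ 283.11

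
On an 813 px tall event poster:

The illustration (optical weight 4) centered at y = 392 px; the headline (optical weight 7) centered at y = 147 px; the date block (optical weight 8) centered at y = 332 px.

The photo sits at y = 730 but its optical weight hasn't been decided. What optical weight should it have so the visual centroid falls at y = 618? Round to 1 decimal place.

w ≈ 57.9

Existing Σw = 19 (4 + 7 + 8); existing moment 4·392 + 7·147 + 8·332 = 5253.
Balance at y = 618 requires (5253 + w·730) / (19 + w) = 618.
So w = (618·19 − 5253)/(730 − 618) = 6489/112 ≈ 57.94.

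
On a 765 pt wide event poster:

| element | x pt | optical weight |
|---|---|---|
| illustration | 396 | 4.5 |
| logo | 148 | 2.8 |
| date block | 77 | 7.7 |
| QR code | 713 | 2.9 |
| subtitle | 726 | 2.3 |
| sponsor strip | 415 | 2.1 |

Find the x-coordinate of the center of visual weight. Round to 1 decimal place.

Weights sum to 4.5 + 2.8 + 7.7 + 2.9 + 2.3 + 2.1 = 22.3.
x: moment 7398.3 / weight 22.3 ≈ 331.76

x ≈ 331.8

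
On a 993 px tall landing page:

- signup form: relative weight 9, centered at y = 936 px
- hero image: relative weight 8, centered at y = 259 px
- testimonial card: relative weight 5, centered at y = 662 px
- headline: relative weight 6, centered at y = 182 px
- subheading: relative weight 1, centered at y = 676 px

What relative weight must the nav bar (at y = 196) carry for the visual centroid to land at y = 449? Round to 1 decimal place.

Fixed elements: Σw = 9 + 8 + 5 + 6 + 1 = 29, Σw·y = 9·936 + 8·259 + 5·662 + 6·182 + 1·676 = 15574.
Set Σw·y/Σw = 449: (15574 + 196w) = 449·(29 + w).
So w = (449·29 − 15574)/(196 − 449) = -2553/-253 ≈ 10.09.

w ≈ 10.1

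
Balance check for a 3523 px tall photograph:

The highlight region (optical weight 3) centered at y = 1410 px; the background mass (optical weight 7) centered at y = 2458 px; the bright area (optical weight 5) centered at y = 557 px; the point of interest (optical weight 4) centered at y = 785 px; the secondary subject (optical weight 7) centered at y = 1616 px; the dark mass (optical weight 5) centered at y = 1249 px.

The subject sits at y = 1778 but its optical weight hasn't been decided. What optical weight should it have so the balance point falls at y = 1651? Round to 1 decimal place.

w ≈ 49.3

Known weights sum to 3 + 7 + 5 + 4 + 7 + 5 = 31; their moment is 3·1410 + 7·2458 + 5·557 + 4·785 + 7·1616 + 5·1249 = 44918.
Set Σw·y/Σw = 1651: (44918 + 1778w) = 1651·(31 + w).
So w = (1651·31 − 44918)/(1778 − 1651) = 6263/127 ≈ 49.31.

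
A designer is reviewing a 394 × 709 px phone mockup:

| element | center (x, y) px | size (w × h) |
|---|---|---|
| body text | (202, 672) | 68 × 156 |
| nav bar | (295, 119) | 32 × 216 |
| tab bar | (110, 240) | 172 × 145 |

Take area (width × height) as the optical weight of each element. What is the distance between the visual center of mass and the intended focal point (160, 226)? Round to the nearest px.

≈ 102 px

Taking area as weight: body text 68·156 = 10608, nav bar 32·216 = 6912, tab bar 172·145 = 24940. Sum 42460.
x: (10608·202 + 6912·295 + 24940·110) / 42460 = 6925256 / 42460 ≈ 163.10
y: (10608·672 + 6912·119 + 24940·240) / 42460 = 13936704 / 42460 ≈ 328.23
From (160, 226): dx = 3.10, dy = 102.23, so the distance is √(dx²+dy²) ≈ 102.28.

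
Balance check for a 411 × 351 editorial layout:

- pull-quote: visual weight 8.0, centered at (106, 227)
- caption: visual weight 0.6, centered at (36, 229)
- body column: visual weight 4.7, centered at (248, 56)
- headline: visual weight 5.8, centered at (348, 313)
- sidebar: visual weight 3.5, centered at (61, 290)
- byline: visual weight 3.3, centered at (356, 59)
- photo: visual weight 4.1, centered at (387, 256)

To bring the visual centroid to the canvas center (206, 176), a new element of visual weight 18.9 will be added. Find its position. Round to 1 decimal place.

(161.1, 122.5)

After adding the new element, total weight = 8.0 + 0.6 + 4.7 + 5.8 + 3.5 + 3.3 + 4.1 + 18.9 = 48.9.
x: target moment 48.9×206 = 10073.4; current 8.0·106 + 0.6·36 + 4.7·248 + 5.8·348 + 3.5·61 + 3.3·356 + 4.1·387 = 7028.6; the new element supplies 3044.8, so x = 3044.8/18.9 ≈ 161.10.
y: target moment 48.9×176 = 8606.4; current 8.0·227 + 0.6·229 + 4.7·56 + 5.8·313 + 3.5·290 + 3.3·59 + 4.1·256 = 6291.3; the new element supplies 2315.1, so y = 2315.1/18.9 ≈ 122.49.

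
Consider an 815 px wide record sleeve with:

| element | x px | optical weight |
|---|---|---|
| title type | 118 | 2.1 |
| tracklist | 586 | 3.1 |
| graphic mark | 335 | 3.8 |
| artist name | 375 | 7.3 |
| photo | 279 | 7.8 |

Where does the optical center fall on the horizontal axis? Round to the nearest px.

x ≈ 342

Total weight = 2.1 + 3.1 + 3.8 + 7.3 + 7.8 = 24.1.
Σw·x = 2.1·118 + 3.1·586 + 3.8·335 + 7.3·375 + 7.8·279 = 8251.1, so x̄ = 8251.1/24.1 ≈ 342.37.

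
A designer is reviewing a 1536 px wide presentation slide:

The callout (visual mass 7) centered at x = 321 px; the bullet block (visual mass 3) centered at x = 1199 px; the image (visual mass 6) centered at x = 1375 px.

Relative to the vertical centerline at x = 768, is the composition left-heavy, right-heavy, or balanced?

right-heavy

Weights sum to 7 + 3 + 6 = 16.
x: (7·321 + 3·1199 + 6·1375) / 16 = 14094 / 16 ≈ 880.88
880.9 lies right of the midline 768, so the layout is right-heavy.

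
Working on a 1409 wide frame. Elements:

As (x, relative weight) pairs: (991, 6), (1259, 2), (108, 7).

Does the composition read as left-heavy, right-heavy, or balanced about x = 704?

left-heavy

Σw = 6 + 2 + 7 = 15.
x-moment: 6·991 + 2·1259 + 7·108 = 9220; centroid 9220/15 ≈ 614.67.
614.7 lies left of the midline 704, so the layout is left-heavy.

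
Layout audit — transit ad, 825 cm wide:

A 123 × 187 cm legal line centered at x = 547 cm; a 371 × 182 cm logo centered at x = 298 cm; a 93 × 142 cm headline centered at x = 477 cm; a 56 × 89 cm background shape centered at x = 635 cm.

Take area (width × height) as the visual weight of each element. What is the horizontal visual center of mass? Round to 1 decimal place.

Areas → weights: legal line 123·187 = 23001, logo 371·182 = 67522, headline 93·142 = 13206, background shape 56·89 = 4984; Σw = 108713.
x-moment: 23001·547 + 67522·298 + 13206·477 + 4984·635 = 42167205; centroid 42167205/108713 ≈ 387.88.

x ≈ 387.9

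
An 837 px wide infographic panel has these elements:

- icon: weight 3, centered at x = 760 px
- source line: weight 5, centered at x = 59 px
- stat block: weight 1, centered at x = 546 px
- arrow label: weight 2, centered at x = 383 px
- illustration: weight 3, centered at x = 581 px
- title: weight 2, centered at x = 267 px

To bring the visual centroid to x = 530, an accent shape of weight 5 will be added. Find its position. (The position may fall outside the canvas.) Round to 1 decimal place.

After adding the accent shape, total weight = 3 + 5 + 1 + 2 + 3 + 2 + 5 = 21.
Along x: (6164 + 5·x) / 21 = 530 (existing moment 3·760 + 5·59 + 1·546 + 2·383 + 3·581 + 2·267 = 6164) ⇒ x = (11130 − 6164) / 5 ≈ 993.20.

x ≈ 993.2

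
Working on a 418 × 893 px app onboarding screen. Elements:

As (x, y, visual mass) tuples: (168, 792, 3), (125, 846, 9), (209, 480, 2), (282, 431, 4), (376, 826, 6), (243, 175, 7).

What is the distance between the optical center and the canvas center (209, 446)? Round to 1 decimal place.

≈ 163.6 px

Total weight = 3 + 9 + 2 + 4 + 6 + 7 = 31.
Σw·x = 7132; x̄ = 7132/31 ≈ 230.06.
y: moment 18855 / weight 31 ≈ 608.23
From (209, 446): dx = 21.06, dy = 162.23, so the distance is √(dx²+dy²) ≈ 163.59.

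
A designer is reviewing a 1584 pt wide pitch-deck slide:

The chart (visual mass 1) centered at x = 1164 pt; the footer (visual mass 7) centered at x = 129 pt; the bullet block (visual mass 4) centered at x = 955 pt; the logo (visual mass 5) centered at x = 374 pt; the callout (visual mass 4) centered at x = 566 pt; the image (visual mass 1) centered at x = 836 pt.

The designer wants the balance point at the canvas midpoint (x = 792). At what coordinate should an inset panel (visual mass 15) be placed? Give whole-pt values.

x ≈ 1230

With the inset panel, Σw becomes 1 + 7 + 4 + 5 + 4 + 1 + 15 = 37.
Along x: (10857 + 15·x) / 37 = 792 (existing moment 1·1164 + 7·129 + 4·955 + 5·374 + 4·566 + 1·836 = 10857) ⇒ x = (29304 − 10857) / 15 ≈ 1229.80.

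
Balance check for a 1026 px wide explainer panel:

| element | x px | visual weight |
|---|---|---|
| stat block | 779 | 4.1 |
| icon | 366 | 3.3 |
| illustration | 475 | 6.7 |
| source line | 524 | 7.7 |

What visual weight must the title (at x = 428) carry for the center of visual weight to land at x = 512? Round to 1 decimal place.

w ≈ 5.4

Known weights sum to 4.1 + 3.3 + 6.7 + 7.7 = 21.8; their moment is 4.1·779 + 3.3·366 + 6.7·475 + 7.7·524 = 11619.0.
Set Σw·x/Σw = 512: (11619.0 + 428w) = 512·(21.8 + w).
Solving: w = (512·21.8 − 11619.0) / (428 − 512) = -457.4 / -84 ≈ 5.45.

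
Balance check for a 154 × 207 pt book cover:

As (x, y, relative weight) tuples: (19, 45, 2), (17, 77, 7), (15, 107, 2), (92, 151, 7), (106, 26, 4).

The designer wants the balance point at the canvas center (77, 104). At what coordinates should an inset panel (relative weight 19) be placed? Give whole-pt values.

(100, 119)

New total weight: (2 + 7 + 2 + 7 + 4) + 19 = 41.
x: need Σw·x = 41·77 = 3157. Existing = 2·19 + 7·17 + 2·15 + 7·92 + 4·106 = 1255. Remainder 1902 / 19 ≈ 100.11.
y: need Σw·y = 41·104 = 4264. Existing = 2·45 + 7·77 + 2·107 + 7·151 + 4·26 = 2004. Remainder 2260 / 19 ≈ 118.95.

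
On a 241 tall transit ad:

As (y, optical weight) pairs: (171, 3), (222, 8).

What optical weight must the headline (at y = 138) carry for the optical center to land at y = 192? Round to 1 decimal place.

Existing Σw = 11 (3 + 8); existing moment 3·171 + 8·222 = 2289.
Balance at y = 192 requires (2289 + w·138) / (11 + w) = 192.
Solving: w = (192·11 − 2289) / (138 − 192) = -177 / -54 ≈ 3.28.

w ≈ 3.3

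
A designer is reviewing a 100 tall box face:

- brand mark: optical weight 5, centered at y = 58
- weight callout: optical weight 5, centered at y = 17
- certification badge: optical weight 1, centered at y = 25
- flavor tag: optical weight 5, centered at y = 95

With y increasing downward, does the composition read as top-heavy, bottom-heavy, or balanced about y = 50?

bottom-heavy

Weights sum to 5 + 5 + 1 + 5 = 16.
y: (5·58 + 5·17 + 1·25 + 5·95) / 16 = 875 / 16 ≈ 54.69
54.7 vs midline 50 → bottom-heavy.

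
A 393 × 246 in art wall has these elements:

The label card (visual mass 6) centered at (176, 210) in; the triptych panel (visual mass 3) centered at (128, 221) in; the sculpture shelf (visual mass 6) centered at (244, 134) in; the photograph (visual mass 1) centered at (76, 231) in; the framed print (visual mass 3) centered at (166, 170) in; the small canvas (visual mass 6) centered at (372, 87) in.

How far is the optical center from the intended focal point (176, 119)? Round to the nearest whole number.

Total weight = 6 + 3 + 6 + 1 + 3 + 6 = 25.
x: (6·176 + 3·128 + 6·244 + 1·76 + 3·166 + 6·372) / 25 = 5710 / 25 ≈ 228.40
y: (6·210 + 3·221 + 6·134 + 1·231 + 3·170 + 6·87) / 25 = 3990 / 25 ≈ 159.60
Relative to (176, 119): Δ = (52.40, 40.60); |Δ| = √(52.40² + 40.60²) ≈ 66.29.

≈ 66 in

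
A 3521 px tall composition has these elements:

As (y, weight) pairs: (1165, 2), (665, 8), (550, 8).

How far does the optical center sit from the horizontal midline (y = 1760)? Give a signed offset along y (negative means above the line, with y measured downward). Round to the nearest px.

≈ -1091 px

Weights sum to 2 + 8 + 8 = 18.
y: (2·1165 + 8·665 + 8·550) / 18 = 12050 / 18 ≈ 669.44
Difference: 669.44 − 1760 ≈ -1090.56.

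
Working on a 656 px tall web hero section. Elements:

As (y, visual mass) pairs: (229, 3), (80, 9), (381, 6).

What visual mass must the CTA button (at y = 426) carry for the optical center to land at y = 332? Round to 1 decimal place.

Existing Σw = 18 (3 + 9 + 6); existing moment 3·229 + 9·80 + 6·381 = 3693.
Balance at y = 332 requires (3693 + w·426) / (18 + w) = 332.
Solving: w = (332·18 − 3693) / (426 − 332) = 2283 / 94 ≈ 24.29.

w ≈ 24.3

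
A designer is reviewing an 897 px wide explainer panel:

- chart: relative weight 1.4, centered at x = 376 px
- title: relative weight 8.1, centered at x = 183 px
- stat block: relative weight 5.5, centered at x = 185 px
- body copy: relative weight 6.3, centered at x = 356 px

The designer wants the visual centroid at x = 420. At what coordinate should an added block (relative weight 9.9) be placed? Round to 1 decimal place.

New total weight: (1.4 + 8.1 + 5.5 + 6.3) + 9.9 = 31.2.
x: target moment 31.2×420 = 13104.0; current 1.4·376 + 8.1·183 + 5.5·185 + 6.3·356 = 5269.0; the added block supplies 7835.0, so x = 7835.0/9.9 ≈ 791.41.

x ≈ 791.4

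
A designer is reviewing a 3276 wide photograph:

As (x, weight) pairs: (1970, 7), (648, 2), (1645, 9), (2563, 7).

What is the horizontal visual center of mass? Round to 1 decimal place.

x ≈ 1913.3

Weights sum to 7 + 2 + 9 + 7 = 25.
x: (7·1970 + 2·648 + 9·1645 + 7·2563) / 25 = 47832 / 25 ≈ 1913.28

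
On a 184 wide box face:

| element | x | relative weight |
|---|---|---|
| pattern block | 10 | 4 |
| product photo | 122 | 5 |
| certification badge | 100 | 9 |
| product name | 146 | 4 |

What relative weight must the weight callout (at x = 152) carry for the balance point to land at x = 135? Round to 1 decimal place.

Existing Σw = 22 (4 + 5 + 9 + 4); existing moment 4·10 + 5·122 + 9·100 + 4·146 = 2134.
For the centroid to hit 135: (2134 + w·152) / (22 + w) = 135.
Rearranging, w·(152 − 135) = 135·22 − 2134 = 836, so w ≈ 836/17 = 49.18.

w ≈ 49.2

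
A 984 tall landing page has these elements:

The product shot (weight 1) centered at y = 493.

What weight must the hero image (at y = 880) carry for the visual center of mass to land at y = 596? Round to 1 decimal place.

The single fixed element contributes weight 1, moment 1·493 = 493.
Set Σw·y/Σw = 596: (493 + 880w) = 596·(1 + w).
So w = (596·1 − 493)/(880 − 596) = 103/284 ≈ 0.36.

w ≈ 0.4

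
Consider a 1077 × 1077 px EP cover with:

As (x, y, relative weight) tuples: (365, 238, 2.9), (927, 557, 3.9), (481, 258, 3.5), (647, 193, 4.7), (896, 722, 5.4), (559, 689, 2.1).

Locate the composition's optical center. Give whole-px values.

Total weight = 2.9 + 3.9 + 3.5 + 4.7 + 5.4 + 2.1 = 22.5.
Σw·x = 2.9·365 + 3.9·927 + 3.5·481 + 4.7·647 + 5.4·896 + 2.1·559 = 15410.5, so x̄ = 15410.5/22.5 ≈ 684.91.
Σw·y = 2.9·238 + 3.9·557 + 3.5·258 + 4.7·193 + 5.4·722 + 2.1·689 = 10018.3, so ȳ = 10018.3/22.5 ≈ 445.26.

(685, 445)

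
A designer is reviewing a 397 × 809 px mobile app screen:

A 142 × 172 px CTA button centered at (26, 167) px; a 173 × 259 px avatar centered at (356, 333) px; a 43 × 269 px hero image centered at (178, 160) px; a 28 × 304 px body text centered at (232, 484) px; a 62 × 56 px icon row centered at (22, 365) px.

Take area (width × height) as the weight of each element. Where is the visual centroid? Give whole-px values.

(223, 283)

Areas → weights: CTA button 142·172 = 24424, avatar 173·259 = 44807, hero image 43·269 = 11567, body text 28·304 = 8512, icon row 62·56 = 3472; Σw = 92782.
x-moment: 24424·26 + 44807·356 + 11567·178 + 8512·232 + 3472·22 = 20696410; centroid 20696410/92782 ≈ 223.06.
y-moment: 24424·167 + 44807·333 + 11567·160 + 8512·484 + 3472·365 = 26237347; centroid 26237347/92782 ≈ 282.78.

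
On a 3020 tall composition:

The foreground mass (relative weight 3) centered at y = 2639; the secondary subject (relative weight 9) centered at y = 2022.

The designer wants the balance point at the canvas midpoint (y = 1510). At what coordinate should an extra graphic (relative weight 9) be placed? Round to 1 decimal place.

y ≈ 621.7

New total weight: (3 + 9) + 9 = 21.
y: target moment 21×1510 = 31710; current 3·2639 + 9·2022 = 26115; the extra graphic supplies 5595, so y = 5595/9 ≈ 621.67.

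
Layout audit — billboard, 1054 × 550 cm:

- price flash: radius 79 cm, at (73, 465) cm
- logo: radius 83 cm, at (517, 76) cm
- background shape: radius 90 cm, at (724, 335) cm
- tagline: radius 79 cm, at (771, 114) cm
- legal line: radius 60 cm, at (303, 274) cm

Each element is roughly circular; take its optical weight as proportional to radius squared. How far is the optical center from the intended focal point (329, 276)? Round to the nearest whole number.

≈ 181 cm

r² weights: price flash 79² = 6241, logo 83² = 6889, background shape 90² = 8100, tagline 79² = 6241, legal line 60² = 3600. Total = 31071.
x: (6241·73 + 6889·517 + 8100·724 + 6241·771 + 3600·303) / 31071 = 15784217 / 31071 ≈ 508.00
y: (6241·465 + 6889·76 + 8100·335 + 6241·114 + 3600·274) / 31071 = 7837003 / 31071 ≈ 252.23
Relative to (329, 276): Δ = (179.00, -23.77); |Δ| = √(179.00² + -23.77²) ≈ 180.58.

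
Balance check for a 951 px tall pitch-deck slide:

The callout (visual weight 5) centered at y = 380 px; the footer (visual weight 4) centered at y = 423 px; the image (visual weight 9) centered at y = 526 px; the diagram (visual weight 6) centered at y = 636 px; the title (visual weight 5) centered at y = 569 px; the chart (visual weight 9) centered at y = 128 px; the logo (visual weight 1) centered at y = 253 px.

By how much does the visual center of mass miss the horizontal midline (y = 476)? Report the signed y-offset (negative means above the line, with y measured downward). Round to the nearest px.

Total weight = 5 + 4 + 9 + 6 + 5 + 9 + 1 = 39.
y: moment 16392 / weight 39 ≈ 420.31
Against y = 476, that's 420.31 − 476 = -55.69.

≈ -56 px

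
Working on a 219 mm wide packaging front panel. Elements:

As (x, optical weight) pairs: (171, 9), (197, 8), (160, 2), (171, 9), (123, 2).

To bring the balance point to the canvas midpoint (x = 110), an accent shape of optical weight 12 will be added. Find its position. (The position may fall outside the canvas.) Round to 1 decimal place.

x ≈ -50.0

After adding the accent shape, total weight = 9 + 8 + 2 + 9 + 2 + 12 = 42.
x: target moment 42×110 = 4620; current 9·171 + 8·197 + 2·160 + 9·171 + 2·123 = 5220; the accent shape supplies -600, so x = -600/12 ≈ -50.00.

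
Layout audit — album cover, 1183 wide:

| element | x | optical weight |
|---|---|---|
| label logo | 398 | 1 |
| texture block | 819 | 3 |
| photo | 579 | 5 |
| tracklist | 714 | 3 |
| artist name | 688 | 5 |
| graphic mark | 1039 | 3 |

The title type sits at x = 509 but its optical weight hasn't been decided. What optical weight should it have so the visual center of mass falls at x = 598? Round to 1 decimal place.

Fixed elements: Σw = 1 + 3 + 5 + 3 + 5 + 3 = 20, Σw·x = 1·398 + 3·819 + 5·579 + 3·714 + 5·688 + 3·1039 = 14449.
Balance at x = 598 requires (14449 + w·509) / (20 + w) = 598.
Solving: w = (598·20 − 14449) / (509 − 598) = -2489 / -89 ≈ 27.97.

w ≈ 28.0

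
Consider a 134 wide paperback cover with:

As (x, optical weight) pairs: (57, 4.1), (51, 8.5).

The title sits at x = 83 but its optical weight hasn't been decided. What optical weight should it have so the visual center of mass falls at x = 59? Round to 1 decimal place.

Known weights sum to 4.1 + 8.5 = 12.6; their moment is 4.1·57 + 8.5·51 = 667.2.
Set Σw·x/Σw = 59: (667.2 + 83w) = 59·(12.6 + w).
Solving: w = (59·12.6 − 667.2) / (83 − 59) = 76.2 / 24 ≈ 3.17.

w ≈ 3.2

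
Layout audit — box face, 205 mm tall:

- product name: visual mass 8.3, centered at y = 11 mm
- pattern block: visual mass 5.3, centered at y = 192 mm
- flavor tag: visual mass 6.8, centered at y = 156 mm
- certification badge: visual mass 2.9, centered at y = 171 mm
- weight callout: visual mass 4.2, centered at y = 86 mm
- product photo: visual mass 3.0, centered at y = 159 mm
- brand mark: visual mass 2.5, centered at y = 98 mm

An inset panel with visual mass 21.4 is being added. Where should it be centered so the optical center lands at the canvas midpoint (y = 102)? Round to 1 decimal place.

After adding the inset panel, total weight = 8.3 + 5.3 + 6.8 + 2.9 + 4.2 + 3.0 + 2.5 + 21.4 = 54.4.
Along y: (3748.8 + 21.4·y) / 54.4 = 102 (existing moment 8.3·11 + 5.3·192 + 6.8·156 + 2.9·171 + 4.2·86 + 3.0·159 + 2.5·98 = 3748.8) ⇒ y = (5548.8 − 3748.8) / 21.4 ≈ 84.11.

y ≈ 84.1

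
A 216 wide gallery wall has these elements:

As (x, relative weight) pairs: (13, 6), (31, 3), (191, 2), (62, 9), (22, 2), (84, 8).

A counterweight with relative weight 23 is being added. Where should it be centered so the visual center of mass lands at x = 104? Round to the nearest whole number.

With the counterweight, Σw becomes 6 + 3 + 2 + 9 + 2 + 8 + 23 = 53.
x: target moment 53×104 = 5512; current 6·13 + 3·31 + 2·191 + 9·62 + 2·22 + 8·84 = 1827; the counterweight supplies 3685, so x = 3685/23 ≈ 160.22.

x ≈ 160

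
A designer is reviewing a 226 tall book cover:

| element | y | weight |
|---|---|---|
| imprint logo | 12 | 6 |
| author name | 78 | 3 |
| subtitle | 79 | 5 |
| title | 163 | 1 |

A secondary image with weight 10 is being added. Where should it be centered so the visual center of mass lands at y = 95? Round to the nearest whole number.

New total weight: (6 + 3 + 5 + 1) + 10 = 25.
y: target moment 25×95 = 2375; current 6·12 + 3·78 + 5·79 + 1·163 = 864; the secondary image supplies 1511, so y = 1511/10 ≈ 151.10.

y ≈ 151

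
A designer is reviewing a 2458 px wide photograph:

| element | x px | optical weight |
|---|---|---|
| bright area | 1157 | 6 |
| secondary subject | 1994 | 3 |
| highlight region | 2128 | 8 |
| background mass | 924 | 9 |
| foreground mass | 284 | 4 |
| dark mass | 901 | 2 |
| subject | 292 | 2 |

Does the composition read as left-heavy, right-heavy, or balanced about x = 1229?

Σw = 6 + 3 + 8 + 9 + 4 + 2 + 2 = 34.
x-moment: 6·1157 + 3·1994 + 8·2128 + 9·924 + 4·284 + 2·901 + 2·292 = 41786; centroid 41786/34 ≈ 1229.00.
The centroid 1229.00 matches the midline at 1229, so the layout is balanced.

balanced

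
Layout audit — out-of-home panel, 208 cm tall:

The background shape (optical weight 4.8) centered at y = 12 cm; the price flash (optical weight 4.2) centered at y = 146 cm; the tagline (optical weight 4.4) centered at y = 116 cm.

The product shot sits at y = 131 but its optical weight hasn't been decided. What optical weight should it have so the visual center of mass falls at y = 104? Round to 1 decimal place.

Known weights sum to 4.8 + 4.2 + 4.4 = 13.4; their moment is 4.8·12 + 4.2·146 + 4.4·116 = 1181.2.
Balance at y = 104 requires (1181.2 + w·131) / (13.4 + w) = 104.
Rearranging, w·(131 − 104) = 104·13.4 − 1181.2 = 212.4, so w ≈ 212.4/27 = 7.87.

w ≈ 7.9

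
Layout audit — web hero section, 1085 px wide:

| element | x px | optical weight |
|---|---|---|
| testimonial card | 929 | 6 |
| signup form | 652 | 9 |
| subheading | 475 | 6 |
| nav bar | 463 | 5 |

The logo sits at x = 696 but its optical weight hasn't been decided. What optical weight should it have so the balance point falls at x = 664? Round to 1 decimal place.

Fixed elements: Σw = 6 + 9 + 6 + 5 = 26, Σw·x = 6·929 + 9·652 + 6·475 + 5·463 = 16607.
Balance at x = 664 requires (16607 + w·696) / (26 + w) = 664.
So w = (664·26 − 16607)/(696 − 664) = 657/32 ≈ 20.53.

w ≈ 20.5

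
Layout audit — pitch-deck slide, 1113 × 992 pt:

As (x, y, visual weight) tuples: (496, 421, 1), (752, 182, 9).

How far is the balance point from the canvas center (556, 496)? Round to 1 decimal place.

Total weight = 1 + 9 = 10.
x: (1·496 + 9·752) / 10 = 7264 / 10 ≈ 726.40
y: (1·421 + 9·182) / 10 = 2059 / 10 ≈ 205.90
From (556, 496): dx = 170.40, dy = -290.10, so the distance is √(dx²+dy²) ≈ 336.44.

≈ 336.4 pt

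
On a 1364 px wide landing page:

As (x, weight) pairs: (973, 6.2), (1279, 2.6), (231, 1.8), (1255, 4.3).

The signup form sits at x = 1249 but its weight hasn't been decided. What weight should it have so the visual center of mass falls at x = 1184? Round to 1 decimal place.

w ≈ 38.0

Existing Σw = 14.9 (6.2 + 2.6 + 1.8 + 4.3); existing moment 6.2·973 + 2.6·1279 + 1.8·231 + 4.3·1255 = 15170.3.
Set Σw·x/Σw = 1184: (15170.3 + 1249w) = 1184·(14.9 + w).
Rearranging, w·(1249 − 1184) = 1184·14.9 − 15170.3 = 2471.3, so w ≈ 2471.3/65 = 38.02.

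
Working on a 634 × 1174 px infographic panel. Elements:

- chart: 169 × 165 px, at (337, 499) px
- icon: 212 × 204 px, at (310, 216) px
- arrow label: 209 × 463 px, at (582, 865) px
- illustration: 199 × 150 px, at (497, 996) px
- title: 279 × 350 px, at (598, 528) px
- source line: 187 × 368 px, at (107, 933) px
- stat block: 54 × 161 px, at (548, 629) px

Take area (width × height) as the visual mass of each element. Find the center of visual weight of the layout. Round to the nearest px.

(441, 692)

Taking area as weight: chart 169·165 = 27885, icon 212·204 = 43248, arrow label 209·463 = 96767, illustration 199·150 = 29850, title 279·350 = 97650, source line 187·368 = 68816, stat block 54·161 = 8694. Sum 372910.
Σw·x = 27885·337 + 43248·310 + 96767·582 + 29850·497 + 97650·598 + 68816·107 + 8694·548 = 164480293, so x̄ = 164480293/372910 ≈ 441.07.
Σw·y = 27885·499 + 43248·216 + 96767·865 + 29850·996 + 97650·528 + 68816·933 + 8694·629 = 257923292, so ȳ = 257923292/372910 ≈ 691.65.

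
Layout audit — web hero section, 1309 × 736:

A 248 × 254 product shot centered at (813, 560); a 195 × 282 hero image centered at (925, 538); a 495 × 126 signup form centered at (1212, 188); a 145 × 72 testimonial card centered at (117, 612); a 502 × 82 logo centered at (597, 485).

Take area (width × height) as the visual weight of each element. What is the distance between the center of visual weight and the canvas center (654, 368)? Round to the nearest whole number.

Areas: product shot 248·254 = 62992, hero image 195·282 = 54990, signup form 495·126 = 62370, testimonial card 145·72 = 10440, logo 502·82 = 41164. Total weight = 231956.
x-moment: 62992·813 + 54990·925 + 62370·1212 + 10440·117 + 41164·597 = 203467074; centroid 203467074/231956 ≈ 877.18.
y-moment: 62992·560 + 54990·538 + 62370·188 + 10440·612 + 41164·485 = 102939520; centroid 102939520/231956 ≈ 443.79.
From (654, 368): dx = 223.18, dy = 75.79, so the distance is √(dx²+dy²) ≈ 235.70.

≈ 236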